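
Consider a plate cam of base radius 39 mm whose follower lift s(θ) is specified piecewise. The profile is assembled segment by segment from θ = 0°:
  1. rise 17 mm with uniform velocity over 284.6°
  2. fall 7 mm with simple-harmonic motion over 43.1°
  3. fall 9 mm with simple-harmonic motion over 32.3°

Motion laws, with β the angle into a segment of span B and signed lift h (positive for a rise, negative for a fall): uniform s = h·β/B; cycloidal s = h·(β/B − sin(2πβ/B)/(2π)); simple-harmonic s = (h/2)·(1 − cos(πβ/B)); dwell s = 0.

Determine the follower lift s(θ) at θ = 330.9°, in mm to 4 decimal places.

seg 1 [0°–284.6°] uniform, h=17: full span → s += 17 → s = 17.0000
seg 2 [284.6°–327.7°] simple-harmonic, h=-7: full span → s += -7 → s = 10.0000
seg 3 [327.7°–360°] simple-harmonic, h=-9: θ=330.9° here. β=3.2, B=32.3. -9/2·(1 − cos(π·0.0991)) = -0.2162 → s = 9.7838

9.7838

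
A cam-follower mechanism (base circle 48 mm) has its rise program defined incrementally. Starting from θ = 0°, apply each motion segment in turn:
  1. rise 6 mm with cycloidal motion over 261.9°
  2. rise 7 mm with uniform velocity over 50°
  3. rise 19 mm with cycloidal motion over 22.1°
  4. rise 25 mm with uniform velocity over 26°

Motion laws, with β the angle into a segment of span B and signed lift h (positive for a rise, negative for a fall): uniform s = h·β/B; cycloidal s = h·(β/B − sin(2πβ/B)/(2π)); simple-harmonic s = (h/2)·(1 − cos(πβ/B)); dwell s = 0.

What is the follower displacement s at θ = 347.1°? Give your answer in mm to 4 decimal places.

seg 1 [0°–261.9°] cycloidal, h=6: full span → s += 6 → s = 6.0000
seg 2 [261.9°–311.9°] uniform, h=7: full span → s += 7 → s = 13.0000
seg 3 [311.9°–334°] cycloidal, h=19: full span → s += 19 → s = 32.0000
seg 4 [334°–360°] uniform, h=25: θ=347.1° here. β=13.1, B=26. 25·13.1/26 = 12.5962 → s = 44.5962

44.5962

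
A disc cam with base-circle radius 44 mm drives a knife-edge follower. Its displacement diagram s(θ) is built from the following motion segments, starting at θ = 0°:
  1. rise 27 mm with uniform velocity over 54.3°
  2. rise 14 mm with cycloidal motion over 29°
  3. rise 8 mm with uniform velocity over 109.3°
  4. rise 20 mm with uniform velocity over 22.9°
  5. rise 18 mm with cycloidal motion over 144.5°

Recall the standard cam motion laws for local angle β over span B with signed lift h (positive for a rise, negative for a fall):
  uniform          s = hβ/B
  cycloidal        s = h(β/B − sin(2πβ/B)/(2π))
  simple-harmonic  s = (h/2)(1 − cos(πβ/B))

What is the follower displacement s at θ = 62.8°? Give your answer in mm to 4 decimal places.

seg 1 [0°–54.3°] uniform, h=27: full span → s += 27 → s = 27.0000
seg 2 [54.3°–83.3°] cycloidal, h=14: θ=62.8° here. β=8.5, B=29. 14·(0.2931 − sin(2π·0.2931)/(2π)) = 1.9565 → s = 28.9565

28.9565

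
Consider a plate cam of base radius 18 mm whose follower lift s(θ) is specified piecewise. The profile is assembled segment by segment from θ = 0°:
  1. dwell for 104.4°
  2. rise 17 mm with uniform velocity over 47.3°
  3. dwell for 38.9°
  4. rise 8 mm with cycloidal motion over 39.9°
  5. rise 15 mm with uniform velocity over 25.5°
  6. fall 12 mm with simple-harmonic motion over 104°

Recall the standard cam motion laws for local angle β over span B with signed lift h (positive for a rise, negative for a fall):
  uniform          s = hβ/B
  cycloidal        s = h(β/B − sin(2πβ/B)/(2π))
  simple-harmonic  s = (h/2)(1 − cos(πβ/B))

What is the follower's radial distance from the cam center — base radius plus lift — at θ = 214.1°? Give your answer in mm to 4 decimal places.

seg 1 [0°–104.4°] dwell: s stays 0.0000
seg 2 [104.4°–151.7°] uniform, h=17: full span → s += 17 → s = 17.0000
seg 3 [151.7°–190.6°] dwell: s stays 17.0000
seg 4 [190.6°–230.5°] cycloidal, h=8: θ=214.1° here. β=23.5, B=39.9. 8·(0.5890 − sin(2π·0.5890)/(2π)) = 5.3871 → s = 22.3871
radial distance = base radius + s = 18 + 22.3871 = 40.3871

40.3871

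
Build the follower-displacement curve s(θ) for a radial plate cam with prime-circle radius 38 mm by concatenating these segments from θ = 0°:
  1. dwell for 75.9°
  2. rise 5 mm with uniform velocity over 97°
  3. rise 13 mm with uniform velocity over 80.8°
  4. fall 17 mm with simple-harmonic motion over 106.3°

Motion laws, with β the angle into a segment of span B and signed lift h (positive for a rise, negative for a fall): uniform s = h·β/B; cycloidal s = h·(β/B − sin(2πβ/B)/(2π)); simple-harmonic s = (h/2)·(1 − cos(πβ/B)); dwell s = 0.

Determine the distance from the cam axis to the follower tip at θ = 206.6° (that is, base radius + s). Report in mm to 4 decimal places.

seg 1 [0°–75.9°] dwell: s stays 0.0000
seg 2 [75.9°–172.9°] uniform, h=5: full span → s += 5 → s = 5.0000
seg 3 [172.9°–253.7°] uniform, h=13: θ=206.6° here. β=33.7, B=80.8. 13·33.7/80.8 = 5.4220 → s = 10.4220
radial distance = base radius + s = 38 + 10.4220 = 48.4220

48.4220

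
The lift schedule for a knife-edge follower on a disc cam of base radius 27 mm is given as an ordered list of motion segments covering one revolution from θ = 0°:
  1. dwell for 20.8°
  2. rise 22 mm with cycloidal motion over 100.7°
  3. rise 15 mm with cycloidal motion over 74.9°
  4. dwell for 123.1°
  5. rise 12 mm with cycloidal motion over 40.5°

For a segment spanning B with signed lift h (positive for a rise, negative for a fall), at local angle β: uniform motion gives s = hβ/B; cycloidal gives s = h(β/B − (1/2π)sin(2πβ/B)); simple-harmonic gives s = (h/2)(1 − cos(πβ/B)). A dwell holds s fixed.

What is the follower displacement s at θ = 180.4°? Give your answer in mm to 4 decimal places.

seg 1 [0°–20.8°] dwell: s stays 0.0000
seg 2 [20.8°–121.5°] cycloidal, h=22: full span → s += 22 → s = 22.0000
seg 3 [121.5°–196.4°] cycloidal, h=15: θ=180.4° here. β=58.9, B=74.9. 15·(0.7864 − sin(2π·0.7864)/(2π)) = 14.1209 → s = 36.1209

36.1209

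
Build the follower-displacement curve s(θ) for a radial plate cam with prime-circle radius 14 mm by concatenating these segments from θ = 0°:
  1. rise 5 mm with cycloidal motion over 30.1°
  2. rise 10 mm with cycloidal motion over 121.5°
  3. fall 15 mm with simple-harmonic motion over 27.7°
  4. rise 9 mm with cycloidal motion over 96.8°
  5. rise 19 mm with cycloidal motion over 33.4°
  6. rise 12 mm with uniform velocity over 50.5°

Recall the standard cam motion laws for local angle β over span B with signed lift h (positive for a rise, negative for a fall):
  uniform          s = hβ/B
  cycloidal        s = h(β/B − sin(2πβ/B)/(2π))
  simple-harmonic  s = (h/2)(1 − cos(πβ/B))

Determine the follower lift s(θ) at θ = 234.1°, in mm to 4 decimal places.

seg 1 [0°–30.1°] cycloidal, h=5: full span → s += 5 → s = 5.0000
seg 2 [30.1°–151.6°] cycloidal, h=10: full span → s += 10 → s = 15.0000
seg 3 [151.6°–179.3°] simple-harmonic, h=-15: full span → s += -15 → s = 0.0000
seg 4 [179.3°–276.1°] cycloidal, h=9: θ=234.1° here. β=54.8, B=96.8. 9·(0.5661 − sin(2π·0.5661)/(2π)) = 5.6731 → s = 5.6731

5.6731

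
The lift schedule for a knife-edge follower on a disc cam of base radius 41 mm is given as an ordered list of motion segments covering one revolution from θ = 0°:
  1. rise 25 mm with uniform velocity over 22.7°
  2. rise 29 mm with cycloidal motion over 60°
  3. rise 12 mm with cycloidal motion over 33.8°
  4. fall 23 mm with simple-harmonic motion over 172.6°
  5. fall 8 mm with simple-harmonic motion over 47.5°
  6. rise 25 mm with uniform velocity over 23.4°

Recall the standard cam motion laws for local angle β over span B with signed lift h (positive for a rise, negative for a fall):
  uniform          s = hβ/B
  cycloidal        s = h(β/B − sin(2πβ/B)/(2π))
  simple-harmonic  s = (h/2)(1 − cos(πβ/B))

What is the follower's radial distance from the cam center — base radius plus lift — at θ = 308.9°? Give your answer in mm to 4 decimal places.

seg 1 [0°–22.7°] uniform, h=25: full span → s += 25 → s = 25.0000
seg 2 [22.7°–82.7°] cycloidal, h=29: full span → s += 29 → s = 54.0000
seg 3 [82.7°–116.5°] cycloidal, h=12: full span → s += 12 → s = 66.0000
seg 4 [116.5°–289.1°] simple-harmonic, h=-23: full span → s += -23 → s = 43.0000
seg 5 [289.1°–336.6°] simple-harmonic, h=-8: θ=308.9° here. β=19.8, B=47.5. -8/2·(1 − cos(π·0.4168)) = -2.9669 → s = 40.0331
radial distance = base radius + s = 41 + 40.0331 = 81.0331

81.0331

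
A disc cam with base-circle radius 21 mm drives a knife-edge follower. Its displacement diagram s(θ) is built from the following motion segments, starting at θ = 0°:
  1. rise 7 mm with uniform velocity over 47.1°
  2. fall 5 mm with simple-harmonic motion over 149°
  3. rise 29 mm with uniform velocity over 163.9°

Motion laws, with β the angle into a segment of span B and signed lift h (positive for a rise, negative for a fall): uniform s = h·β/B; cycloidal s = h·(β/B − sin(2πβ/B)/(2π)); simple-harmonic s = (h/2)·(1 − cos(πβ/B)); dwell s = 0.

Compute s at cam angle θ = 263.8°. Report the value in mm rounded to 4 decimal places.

seg 1 [0°–47.1°] uniform, h=7: full span → s += 7 → s = 7.0000
seg 2 [47.1°–196.1°] simple-harmonic, h=-5: full span → s += -5 → s = 2.0000
seg 3 [196.1°–360°] uniform, h=29: θ=263.8° here. β=67.7, B=163.9. 29·67.7/163.9 = 11.9786 → s = 13.9786

13.9786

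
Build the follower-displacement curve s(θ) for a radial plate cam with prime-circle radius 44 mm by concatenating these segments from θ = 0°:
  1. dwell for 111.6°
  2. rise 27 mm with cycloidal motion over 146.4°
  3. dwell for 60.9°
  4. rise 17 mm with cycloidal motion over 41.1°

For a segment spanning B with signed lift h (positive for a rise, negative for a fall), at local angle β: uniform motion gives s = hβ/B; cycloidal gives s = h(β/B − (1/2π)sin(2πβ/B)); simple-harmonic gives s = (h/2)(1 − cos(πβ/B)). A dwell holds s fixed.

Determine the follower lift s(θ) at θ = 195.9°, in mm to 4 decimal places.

seg 1 [0°–111.6°] dwell: s stays 0.0000
seg 2 [111.6°–258°] cycloidal, h=27: θ=195.9° here. β=84.3, B=146.4. 27·(0.5758 − sin(2π·0.5758)/(2π)) = 17.5177 → s = 17.5177

17.5177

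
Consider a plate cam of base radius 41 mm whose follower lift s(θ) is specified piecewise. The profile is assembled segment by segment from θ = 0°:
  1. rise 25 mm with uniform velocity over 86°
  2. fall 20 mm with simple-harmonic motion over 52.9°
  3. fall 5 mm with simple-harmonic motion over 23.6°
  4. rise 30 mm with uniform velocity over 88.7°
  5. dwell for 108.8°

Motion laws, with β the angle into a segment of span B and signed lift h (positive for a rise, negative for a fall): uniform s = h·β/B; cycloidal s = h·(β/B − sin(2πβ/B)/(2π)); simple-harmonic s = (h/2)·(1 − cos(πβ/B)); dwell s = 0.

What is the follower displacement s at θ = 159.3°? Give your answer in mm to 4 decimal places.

seg 1 [0°–86°] uniform, h=25: full span → s += 25 → s = 25.0000
seg 2 [86°–138.9°] simple-harmonic, h=-20: full span → s += -20 → s = 5.0000
seg 3 [138.9°–162.5°] simple-harmonic, h=-5: θ=159.3° here. β=20.4, B=23.6. -5/2·(1 − cos(π·0.8644)) = -4.7766 → s = 0.2234

0.2234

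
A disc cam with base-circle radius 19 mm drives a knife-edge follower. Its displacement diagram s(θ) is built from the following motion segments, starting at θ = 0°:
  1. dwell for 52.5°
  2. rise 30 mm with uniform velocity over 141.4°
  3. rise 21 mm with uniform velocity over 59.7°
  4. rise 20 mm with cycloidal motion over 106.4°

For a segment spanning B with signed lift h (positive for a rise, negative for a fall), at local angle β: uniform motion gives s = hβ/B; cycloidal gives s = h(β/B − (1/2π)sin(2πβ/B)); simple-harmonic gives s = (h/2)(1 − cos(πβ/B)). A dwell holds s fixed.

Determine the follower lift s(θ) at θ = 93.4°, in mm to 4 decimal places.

seg 1 [0°–52.5°] dwell: s stays 0.0000
seg 2 [52.5°–193.9°] uniform, h=30: θ=93.4° here. β=40.9, B=141.4. 30·40.9/141.4 = 8.6775 → s = 8.6775

8.6775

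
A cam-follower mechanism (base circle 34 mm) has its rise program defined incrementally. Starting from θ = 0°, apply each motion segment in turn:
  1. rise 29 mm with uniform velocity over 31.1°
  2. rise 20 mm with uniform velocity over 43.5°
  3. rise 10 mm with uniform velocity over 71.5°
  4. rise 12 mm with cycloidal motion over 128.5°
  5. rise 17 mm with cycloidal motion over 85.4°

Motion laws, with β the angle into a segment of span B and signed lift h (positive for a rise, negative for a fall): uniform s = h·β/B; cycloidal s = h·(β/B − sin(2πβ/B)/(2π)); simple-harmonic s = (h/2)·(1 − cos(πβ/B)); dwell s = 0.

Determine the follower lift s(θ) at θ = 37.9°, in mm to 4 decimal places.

seg 1 [0°–31.1°] uniform, h=29: full span → s += 29 → s = 29.0000
seg 2 [31.1°–74.6°] uniform, h=20: θ=37.9° here. β=6.8, B=43.5. 20·6.8/43.5 = 3.1264 → s = 32.1264

32.1264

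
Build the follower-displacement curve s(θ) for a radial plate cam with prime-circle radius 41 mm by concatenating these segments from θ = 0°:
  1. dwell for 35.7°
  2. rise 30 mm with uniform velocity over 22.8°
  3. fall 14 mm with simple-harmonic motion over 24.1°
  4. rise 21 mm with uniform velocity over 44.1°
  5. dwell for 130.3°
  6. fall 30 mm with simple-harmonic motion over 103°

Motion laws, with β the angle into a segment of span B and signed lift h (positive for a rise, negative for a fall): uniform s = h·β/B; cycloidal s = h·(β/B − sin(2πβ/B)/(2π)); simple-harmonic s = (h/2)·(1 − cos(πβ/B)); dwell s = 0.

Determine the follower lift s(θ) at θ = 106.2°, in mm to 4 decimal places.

seg 1 [0°–35.7°] dwell: s stays 0.0000
seg 2 [35.7°–58.5°] uniform, h=30: full span → s += 30 → s = 30.0000
seg 3 [58.5°–82.6°] simple-harmonic, h=-14: full span → s += -14 → s = 16.0000
seg 4 [82.6°–126.7°] uniform, h=21: θ=106.2° here. β=23.6, B=44.1. 21·23.6/44.1 = 11.2381 → s = 27.2381

27.2381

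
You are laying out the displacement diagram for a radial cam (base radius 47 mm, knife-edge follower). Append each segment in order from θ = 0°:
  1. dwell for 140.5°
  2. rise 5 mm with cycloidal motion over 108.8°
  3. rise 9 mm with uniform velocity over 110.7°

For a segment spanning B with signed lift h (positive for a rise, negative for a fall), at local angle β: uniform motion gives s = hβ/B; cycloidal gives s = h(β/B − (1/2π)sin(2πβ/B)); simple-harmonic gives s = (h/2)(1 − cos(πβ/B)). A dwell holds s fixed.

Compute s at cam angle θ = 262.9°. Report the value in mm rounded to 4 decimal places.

seg 1 [0°–140.5°] dwell: s stays 0.0000
seg 2 [140.5°–249.3°] cycloidal, h=5: full span → s += 5 → s = 5.0000
seg 3 [249.3°–360°] uniform, h=9: θ=262.9° here. β=13.6, B=110.7. 9·13.6/110.7 = 1.1057 → s = 6.1057

6.1057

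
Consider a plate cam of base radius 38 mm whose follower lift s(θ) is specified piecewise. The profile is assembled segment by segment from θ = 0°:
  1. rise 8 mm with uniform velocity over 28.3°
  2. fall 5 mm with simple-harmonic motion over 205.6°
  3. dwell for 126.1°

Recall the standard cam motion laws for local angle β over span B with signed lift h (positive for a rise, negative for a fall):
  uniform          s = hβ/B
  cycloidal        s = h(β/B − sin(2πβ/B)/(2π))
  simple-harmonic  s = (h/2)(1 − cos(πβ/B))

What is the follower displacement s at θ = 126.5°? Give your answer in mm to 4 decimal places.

seg 1 [0°–28.3°] uniform, h=8: full span → s += 8 → s = 8.0000
seg 2 [28.3°–233.9°] simple-harmonic, h=-5: θ=126.5° here. β=98.2, B=205.6. -5/2·(1 − cos(π·0.4776)) = -2.3244 → s = 5.6756

5.6756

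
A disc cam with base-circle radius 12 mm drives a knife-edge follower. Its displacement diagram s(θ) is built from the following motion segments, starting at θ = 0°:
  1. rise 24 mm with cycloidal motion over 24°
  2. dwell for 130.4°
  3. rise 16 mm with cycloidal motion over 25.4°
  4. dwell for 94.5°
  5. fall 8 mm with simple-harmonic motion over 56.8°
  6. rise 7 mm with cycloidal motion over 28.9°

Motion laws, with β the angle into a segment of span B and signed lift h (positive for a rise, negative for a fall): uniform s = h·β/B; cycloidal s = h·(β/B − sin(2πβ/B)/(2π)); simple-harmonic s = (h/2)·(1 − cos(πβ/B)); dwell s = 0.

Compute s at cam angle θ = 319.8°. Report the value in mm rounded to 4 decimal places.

seg 1 [0°–24°] cycloidal, h=24: full span → s += 24 → s = 24.0000
seg 2 [24°–154.4°] dwell: s stays 24.0000
seg 3 [154.4°–179.8°] cycloidal, h=16: full span → s += 16 → s = 40.0000
seg 4 [179.8°–274.3°] dwell: s stays 40.0000
seg 5 [274.3°–331.1°] simple-harmonic, h=-8: θ=319.8° here. β=45.5, B=56.8. -8/2·(1 − cos(π·0.8011)) = -7.2439 → s = 32.7561

32.7561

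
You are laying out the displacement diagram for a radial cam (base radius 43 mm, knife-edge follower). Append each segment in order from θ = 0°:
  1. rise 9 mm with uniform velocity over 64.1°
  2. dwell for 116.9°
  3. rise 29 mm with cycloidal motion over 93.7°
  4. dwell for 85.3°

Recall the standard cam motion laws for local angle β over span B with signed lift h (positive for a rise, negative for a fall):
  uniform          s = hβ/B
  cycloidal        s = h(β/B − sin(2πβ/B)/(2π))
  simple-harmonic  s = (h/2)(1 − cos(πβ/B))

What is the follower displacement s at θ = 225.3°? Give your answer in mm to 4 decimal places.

seg 1 [0°–64.1°] uniform, h=9: full span → s += 9 → s = 9.0000
seg 2 [64.1°–181°] dwell: s stays 9.0000
seg 3 [181°–274.7°] cycloidal, h=29: θ=225.3° here. β=44.3, B=93.7. 29·(0.4728 − sin(2π·0.4728)/(2π)) = 12.9254 → s = 21.9254

21.9254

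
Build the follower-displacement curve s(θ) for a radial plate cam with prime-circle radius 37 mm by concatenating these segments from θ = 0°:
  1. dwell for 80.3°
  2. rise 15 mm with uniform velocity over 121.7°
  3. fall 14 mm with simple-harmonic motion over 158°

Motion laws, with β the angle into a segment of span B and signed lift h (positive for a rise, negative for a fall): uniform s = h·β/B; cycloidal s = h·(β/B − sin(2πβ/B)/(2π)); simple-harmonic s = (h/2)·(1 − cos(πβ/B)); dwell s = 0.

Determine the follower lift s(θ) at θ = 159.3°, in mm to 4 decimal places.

seg 1 [0°–80.3°] dwell: s stays 0.0000
seg 2 [80.3°–202°] uniform, h=15: θ=159.3° here. β=79, B=121.7. 15·79/121.7 = 9.7371 → s = 9.7371

9.7371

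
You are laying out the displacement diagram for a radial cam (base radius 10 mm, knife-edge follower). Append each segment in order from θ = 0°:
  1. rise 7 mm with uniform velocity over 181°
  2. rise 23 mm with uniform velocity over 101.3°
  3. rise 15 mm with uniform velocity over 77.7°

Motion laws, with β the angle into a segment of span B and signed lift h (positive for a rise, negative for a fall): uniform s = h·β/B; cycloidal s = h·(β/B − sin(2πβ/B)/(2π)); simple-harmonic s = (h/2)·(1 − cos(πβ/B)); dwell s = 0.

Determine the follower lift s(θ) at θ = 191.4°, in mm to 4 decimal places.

seg 1 [0°–181°] uniform, h=7: full span → s += 7 → s = 7.0000
seg 2 [181°–282.3°] uniform, h=23: θ=191.4° here. β=10.4, B=101.3. 23·10.4/101.3 = 2.3613 → s = 9.3613

9.3613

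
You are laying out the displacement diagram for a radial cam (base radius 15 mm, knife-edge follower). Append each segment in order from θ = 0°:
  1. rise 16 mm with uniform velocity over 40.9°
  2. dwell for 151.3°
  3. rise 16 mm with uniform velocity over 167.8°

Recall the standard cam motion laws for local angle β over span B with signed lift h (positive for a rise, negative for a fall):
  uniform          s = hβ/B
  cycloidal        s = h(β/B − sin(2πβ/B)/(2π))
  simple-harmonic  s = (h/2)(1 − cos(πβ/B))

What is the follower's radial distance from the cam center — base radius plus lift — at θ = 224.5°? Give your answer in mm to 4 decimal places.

seg 1 [0°–40.9°] uniform, h=16: full span → s += 16 → s = 16.0000
seg 2 [40.9°–192.2°] dwell: s stays 16.0000
seg 3 [192.2°–360°] uniform, h=16: θ=224.5° here. β=32.3, B=167.8. 16·32.3/167.8 = 3.0799 → s = 19.0799
radial distance = base radius + s = 15 + 19.0799 = 34.0799

34.0799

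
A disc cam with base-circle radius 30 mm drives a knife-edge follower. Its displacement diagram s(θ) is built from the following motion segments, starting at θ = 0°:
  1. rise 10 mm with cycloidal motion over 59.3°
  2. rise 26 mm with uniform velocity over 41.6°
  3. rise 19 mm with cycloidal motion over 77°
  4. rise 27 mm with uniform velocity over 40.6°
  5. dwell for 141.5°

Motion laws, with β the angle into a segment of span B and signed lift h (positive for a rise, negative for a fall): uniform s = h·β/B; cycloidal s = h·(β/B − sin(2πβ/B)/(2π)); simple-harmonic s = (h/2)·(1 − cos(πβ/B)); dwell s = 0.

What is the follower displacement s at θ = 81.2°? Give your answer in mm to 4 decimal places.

seg 1 [0°–59.3°] cycloidal, h=10: full span → s += 10 → s = 10.0000
seg 2 [59.3°–100.9°] uniform, h=26: θ=81.2° here. β=21.9, B=41.6. 26·21.9/41.6 = 13.6875 → s = 23.6875

23.6875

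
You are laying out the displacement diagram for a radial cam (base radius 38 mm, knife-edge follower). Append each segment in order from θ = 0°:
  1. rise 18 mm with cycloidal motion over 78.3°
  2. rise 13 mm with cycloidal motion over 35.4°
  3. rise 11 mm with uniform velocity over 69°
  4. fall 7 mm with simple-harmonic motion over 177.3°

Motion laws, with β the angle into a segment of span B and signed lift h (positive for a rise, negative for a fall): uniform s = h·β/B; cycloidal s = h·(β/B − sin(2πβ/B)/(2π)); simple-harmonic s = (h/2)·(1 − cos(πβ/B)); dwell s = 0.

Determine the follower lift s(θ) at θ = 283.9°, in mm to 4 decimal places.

seg 1 [0°–78.3°] cycloidal, h=18: full span → s += 18 → s = 18.0000
seg 2 [78.3°–113.7°] cycloidal, h=13: full span → s += 13 → s = 31.0000
seg 3 [113.7°–182.7°] uniform, h=11: full span → s += 11 → s = 42.0000
seg 4 [182.7°–360°] simple-harmonic, h=-7: θ=283.9° here. β=101.2, B=177.3. -7/2·(1 − cos(π·0.5708)) = -4.2719 → s = 37.7281

37.7281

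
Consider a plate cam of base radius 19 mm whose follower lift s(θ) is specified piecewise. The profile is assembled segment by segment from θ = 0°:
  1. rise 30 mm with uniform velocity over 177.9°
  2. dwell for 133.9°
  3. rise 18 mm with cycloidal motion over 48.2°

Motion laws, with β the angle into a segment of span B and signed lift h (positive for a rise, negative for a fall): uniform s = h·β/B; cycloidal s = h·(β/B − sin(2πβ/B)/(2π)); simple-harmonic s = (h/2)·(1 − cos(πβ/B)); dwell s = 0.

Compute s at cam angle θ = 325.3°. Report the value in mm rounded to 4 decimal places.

seg 1 [0°–177.9°] uniform, h=30: full span → s += 30 → s = 30.0000
seg 2 [177.9°–311.8°] dwell: s stays 30.0000
seg 3 [311.8°–360°] cycloidal, h=18: θ=325.3° here. β=13.5, B=48.2. 18·(0.2801 − sin(2π·0.2801)/(2π)) = 2.2277 → s = 32.2277

32.2277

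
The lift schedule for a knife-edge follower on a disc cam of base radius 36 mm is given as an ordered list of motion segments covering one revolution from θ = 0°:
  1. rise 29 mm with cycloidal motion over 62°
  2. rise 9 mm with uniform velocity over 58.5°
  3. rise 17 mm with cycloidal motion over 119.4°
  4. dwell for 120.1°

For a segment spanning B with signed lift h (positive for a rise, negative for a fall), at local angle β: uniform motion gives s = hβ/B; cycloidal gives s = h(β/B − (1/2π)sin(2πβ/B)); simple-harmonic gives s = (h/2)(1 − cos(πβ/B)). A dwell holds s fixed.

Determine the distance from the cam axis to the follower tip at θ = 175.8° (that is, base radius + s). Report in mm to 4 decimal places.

seg 1 [0°–62°] cycloidal, h=29: full span → s += 29 → s = 29.0000
seg 2 [62°–120.5°] uniform, h=9: full span → s += 9 → s = 38.0000
seg 3 [120.5°–239.9°] cycloidal, h=17: θ=175.8° here. β=55.3, B=119.4. 17·(0.4631 − sin(2π·0.4631)/(2π)) = 7.2527 → s = 45.2527
radial distance = base radius + s = 36 + 45.2527 = 81.2527

81.2527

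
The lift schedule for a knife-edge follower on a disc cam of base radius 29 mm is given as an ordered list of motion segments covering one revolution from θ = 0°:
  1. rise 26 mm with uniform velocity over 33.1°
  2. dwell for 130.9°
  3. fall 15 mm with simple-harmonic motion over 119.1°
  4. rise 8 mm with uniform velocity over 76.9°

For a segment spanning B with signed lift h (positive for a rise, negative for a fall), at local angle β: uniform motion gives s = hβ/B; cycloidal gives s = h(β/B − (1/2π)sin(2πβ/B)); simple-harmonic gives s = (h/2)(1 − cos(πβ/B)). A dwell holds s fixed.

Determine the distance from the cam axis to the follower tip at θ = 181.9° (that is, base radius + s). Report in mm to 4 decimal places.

seg 1 [0°–33.1°] uniform, h=26: full span → s += 26 → s = 26.0000
seg 2 [33.1°–164°] dwell: s stays 26.0000
seg 3 [164°–283.1°] simple-harmonic, h=-15: θ=181.9° here. β=17.9, B=119.1. -15/2·(1 − cos(π·0.1503)) = -0.8206 → s = 25.1794
radial distance = base radius + s = 29 + 25.1794 = 54.1794

54.1794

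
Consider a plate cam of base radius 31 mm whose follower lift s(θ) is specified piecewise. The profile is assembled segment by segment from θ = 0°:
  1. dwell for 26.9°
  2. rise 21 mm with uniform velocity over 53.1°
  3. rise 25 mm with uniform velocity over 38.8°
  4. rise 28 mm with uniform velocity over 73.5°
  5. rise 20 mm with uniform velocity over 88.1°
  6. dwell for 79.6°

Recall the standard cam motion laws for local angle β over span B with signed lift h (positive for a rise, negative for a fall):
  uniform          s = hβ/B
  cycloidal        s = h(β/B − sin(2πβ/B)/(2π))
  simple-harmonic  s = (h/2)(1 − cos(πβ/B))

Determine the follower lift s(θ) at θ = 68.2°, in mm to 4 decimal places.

seg 1 [0°–26.9°] dwell: s stays 0.0000
seg 2 [26.9°–80°] uniform, h=21: θ=68.2° here. β=41.3, B=53.1. 21·41.3/53.1 = 16.3333 → s = 16.3333

16.3333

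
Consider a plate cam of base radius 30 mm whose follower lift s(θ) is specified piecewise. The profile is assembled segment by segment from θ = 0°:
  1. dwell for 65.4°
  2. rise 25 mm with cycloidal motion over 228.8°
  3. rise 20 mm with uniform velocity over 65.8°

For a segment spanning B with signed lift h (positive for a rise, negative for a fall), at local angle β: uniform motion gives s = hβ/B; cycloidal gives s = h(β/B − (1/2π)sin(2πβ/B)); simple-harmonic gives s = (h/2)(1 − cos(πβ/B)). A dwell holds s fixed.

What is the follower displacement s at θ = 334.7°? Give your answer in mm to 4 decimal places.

seg 1 [0°–65.4°] dwell: s stays 0.0000
seg 2 [65.4°–294.2°] cycloidal, h=25: full span → s += 25 → s = 25.0000
seg 3 [294.2°–360°] uniform, h=20: θ=334.7° here. β=40.5, B=65.8. 20·40.5/65.8 = 12.3100 → s = 37.3100

37.3100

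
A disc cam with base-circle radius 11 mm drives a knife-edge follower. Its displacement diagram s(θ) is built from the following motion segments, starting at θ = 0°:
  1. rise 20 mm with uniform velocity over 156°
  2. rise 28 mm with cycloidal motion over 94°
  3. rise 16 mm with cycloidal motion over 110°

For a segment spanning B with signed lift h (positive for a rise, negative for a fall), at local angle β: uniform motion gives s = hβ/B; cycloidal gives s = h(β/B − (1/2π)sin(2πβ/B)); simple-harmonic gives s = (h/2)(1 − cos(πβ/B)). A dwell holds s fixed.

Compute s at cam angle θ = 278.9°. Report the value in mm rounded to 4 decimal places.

seg 1 [0°–156°] uniform, h=20: full span → s += 20 → s = 20.0000
seg 2 [156°–250°] cycloidal, h=28: full span → s += 28 → s = 48.0000
seg 3 [250°–360°] cycloidal, h=16: θ=278.9° here. β=28.9, B=110. 16·(0.2627 − sin(2π·0.2627)/(2π)) = 1.6653 → s = 49.6653

49.6653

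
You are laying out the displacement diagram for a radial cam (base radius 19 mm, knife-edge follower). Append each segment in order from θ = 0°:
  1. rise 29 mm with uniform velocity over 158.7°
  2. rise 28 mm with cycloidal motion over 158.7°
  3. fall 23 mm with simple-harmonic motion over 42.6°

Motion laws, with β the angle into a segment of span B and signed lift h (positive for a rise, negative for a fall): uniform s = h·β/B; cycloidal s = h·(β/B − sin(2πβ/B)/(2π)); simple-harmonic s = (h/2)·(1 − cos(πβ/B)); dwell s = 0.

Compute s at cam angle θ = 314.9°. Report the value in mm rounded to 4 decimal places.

seg 1 [0°–158.7°] uniform, h=29: full span → s += 29 → s = 29.0000
seg 2 [158.7°–317.4°] cycloidal, h=28: θ=314.9° here. β=156.2, B=158.7. 28·(0.9842 − sin(2π·0.9842)/(2π)) = 27.9993 → s = 56.9993

56.9993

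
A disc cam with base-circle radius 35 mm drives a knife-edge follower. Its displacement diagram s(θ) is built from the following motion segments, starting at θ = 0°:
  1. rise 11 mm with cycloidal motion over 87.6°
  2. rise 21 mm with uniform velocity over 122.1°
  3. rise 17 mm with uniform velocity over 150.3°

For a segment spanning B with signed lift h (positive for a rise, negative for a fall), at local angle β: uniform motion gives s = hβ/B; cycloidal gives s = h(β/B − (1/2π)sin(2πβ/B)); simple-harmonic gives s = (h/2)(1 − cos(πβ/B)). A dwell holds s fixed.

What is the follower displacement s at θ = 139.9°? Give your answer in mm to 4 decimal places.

seg 1 [0°–87.6°] cycloidal, h=11: full span → s += 11 → s = 11.0000
seg 2 [87.6°–209.7°] uniform, h=21: θ=139.9° here. β=52.3, B=122.1. 21·52.3/122.1 = 8.9951 → s = 19.9951

19.9951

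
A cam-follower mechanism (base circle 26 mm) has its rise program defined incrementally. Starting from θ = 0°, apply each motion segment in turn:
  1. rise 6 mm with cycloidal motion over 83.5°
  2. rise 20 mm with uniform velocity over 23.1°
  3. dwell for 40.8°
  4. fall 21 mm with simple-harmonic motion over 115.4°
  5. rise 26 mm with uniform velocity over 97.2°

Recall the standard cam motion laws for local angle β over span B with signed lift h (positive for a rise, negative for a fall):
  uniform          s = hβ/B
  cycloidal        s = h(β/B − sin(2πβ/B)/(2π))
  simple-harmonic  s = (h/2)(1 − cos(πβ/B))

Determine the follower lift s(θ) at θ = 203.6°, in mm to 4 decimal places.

seg 1 [0°–83.5°] cycloidal, h=6: full span → s += 6 → s = 6.0000
seg 2 [83.5°–106.6°] uniform, h=20: full span → s += 20 → s = 26.0000
seg 3 [106.6°–147.4°] dwell: s stays 26.0000
seg 4 [147.4°–262.8°] simple-harmonic, h=-21: θ=203.6° here. β=56.2, B=115.4. -21/2·(1 − cos(π·0.4870)) = -10.0713 → s = 15.9287

15.9287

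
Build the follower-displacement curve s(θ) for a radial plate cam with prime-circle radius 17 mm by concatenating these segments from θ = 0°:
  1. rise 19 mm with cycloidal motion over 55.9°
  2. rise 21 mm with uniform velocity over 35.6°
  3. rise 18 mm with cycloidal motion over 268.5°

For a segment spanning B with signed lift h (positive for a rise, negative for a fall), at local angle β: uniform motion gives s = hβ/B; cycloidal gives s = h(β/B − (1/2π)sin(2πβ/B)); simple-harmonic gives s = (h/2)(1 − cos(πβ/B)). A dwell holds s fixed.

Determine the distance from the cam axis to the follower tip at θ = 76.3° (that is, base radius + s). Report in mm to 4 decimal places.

seg 1 [0°–55.9°] cycloidal, h=19: full span → s += 19 → s = 19.0000
seg 2 [55.9°–91.5°] uniform, h=21: θ=76.3° here. β=20.4, B=35.6. 21·20.4/35.6 = 12.0337 → s = 31.0337
radial distance = base radius + s = 17 + 31.0337 = 48.0337

48.0337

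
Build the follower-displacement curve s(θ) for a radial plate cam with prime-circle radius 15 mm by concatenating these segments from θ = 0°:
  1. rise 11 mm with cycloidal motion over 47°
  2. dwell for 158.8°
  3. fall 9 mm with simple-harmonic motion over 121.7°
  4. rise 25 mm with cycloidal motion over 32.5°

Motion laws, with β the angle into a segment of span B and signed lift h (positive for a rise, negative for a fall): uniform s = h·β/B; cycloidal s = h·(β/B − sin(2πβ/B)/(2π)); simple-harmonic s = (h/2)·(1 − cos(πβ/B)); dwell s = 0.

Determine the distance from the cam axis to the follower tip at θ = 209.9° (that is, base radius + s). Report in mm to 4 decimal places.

seg 1 [0°–47°] cycloidal, h=11: full span → s += 11 → s = 11.0000
seg 2 [47°–205.8°] dwell: s stays 11.0000
seg 3 [205.8°–327.5°] simple-harmonic, h=-9: θ=209.9° here. β=4.1, B=121.7. -9/2·(1 − cos(π·0.0337)) = -0.0252 → s = 10.9748
radial distance = base radius + s = 15 + 10.9748 = 25.9748

25.9748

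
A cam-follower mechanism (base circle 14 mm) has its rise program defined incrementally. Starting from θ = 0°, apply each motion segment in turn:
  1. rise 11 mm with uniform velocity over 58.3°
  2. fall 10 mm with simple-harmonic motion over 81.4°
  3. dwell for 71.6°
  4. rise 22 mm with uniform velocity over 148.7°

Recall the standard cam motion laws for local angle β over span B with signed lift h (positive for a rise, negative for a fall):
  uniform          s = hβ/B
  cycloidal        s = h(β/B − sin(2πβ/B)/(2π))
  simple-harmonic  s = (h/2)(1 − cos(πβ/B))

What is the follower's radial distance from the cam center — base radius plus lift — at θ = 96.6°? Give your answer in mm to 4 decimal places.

seg 1 [0°–58.3°] uniform, h=11: full span → s += 11 → s = 11.0000
seg 2 [58.3°–139.7°] simple-harmonic, h=-10: θ=96.6° here. β=38.3, B=81.4. -10/2·(1 − cos(π·0.4705)) = -4.5375 → s = 6.4625
radial distance = base radius + s = 14 + 6.4625 = 20.4625

20.4625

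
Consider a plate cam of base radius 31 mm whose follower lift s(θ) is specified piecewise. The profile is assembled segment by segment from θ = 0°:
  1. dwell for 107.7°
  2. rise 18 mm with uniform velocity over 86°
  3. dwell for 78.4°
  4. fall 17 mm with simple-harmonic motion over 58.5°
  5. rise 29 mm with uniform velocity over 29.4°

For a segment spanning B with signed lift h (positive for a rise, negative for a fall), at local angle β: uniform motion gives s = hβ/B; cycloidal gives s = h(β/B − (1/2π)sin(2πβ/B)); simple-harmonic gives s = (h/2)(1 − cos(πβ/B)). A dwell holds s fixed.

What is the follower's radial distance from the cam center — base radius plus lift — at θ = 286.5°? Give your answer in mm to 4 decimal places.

seg 1 [0°–107.7°] dwell: s stays 0.0000
seg 2 [107.7°–193.7°] uniform, h=18: full span → s += 18 → s = 18.0000
seg 3 [193.7°–272.1°] dwell: s stays 18.0000
seg 4 [272.1°–330.6°] simple-harmonic, h=-17: θ=286.5° here. β=14.4, B=58.5. -17/2·(1 − cos(π·0.2462)) = -2.4174 → s = 15.5826
radial distance = base radius + s = 31 + 15.5826 = 46.5826

46.5826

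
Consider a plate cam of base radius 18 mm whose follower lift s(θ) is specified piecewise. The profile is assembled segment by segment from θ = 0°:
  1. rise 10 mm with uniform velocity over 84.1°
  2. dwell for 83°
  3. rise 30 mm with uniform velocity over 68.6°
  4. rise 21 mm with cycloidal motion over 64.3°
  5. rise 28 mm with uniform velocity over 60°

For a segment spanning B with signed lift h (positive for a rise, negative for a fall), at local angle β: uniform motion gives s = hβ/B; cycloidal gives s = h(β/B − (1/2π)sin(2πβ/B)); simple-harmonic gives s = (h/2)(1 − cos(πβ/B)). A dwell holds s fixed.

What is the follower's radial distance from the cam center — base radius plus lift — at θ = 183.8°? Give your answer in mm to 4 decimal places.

seg 1 [0°–84.1°] uniform, h=10: full span → s += 10 → s = 10.0000
seg 2 [84.1°–167.1°] dwell: s stays 10.0000
seg 3 [167.1°–235.7°] uniform, h=30: θ=183.8° here. β=16.7, B=68.6. 30·16.7/68.6 = 7.3032 → s = 17.3032
radial distance = base radius + s = 18 + 17.3032 = 35.3032

35.3032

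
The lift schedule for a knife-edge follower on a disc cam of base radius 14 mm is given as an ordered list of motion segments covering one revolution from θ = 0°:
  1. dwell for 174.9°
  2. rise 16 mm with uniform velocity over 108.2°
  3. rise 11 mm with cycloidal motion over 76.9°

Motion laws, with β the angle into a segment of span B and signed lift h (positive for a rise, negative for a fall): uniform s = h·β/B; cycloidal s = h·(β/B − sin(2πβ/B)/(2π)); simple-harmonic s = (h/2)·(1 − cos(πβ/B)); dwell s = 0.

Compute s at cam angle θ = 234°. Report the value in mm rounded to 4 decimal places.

seg 1 [0°–174.9°] dwell: s stays 0.0000
seg 2 [174.9°–283.1°] uniform, h=16: θ=234° here. β=59.1, B=108.2. 16·59.1/108.2 = 8.7394 → s = 8.7394

8.7394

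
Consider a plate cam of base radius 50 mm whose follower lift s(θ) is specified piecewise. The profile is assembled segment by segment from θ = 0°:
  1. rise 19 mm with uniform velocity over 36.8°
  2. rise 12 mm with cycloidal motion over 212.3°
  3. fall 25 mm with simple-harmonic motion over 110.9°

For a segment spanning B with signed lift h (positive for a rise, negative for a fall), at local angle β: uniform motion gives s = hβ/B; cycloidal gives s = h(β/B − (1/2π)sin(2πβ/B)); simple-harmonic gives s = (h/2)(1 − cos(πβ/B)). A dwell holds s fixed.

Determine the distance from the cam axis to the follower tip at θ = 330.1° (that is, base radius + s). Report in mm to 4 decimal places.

seg 1 [0°–36.8°] uniform, h=19: full span → s += 19 → s = 19.0000
seg 2 [36.8°–249.1°] cycloidal, h=12: full span → s += 12 → s = 31.0000
seg 3 [249.1°–360°] simple-harmonic, h=-25: θ=330.1° here. β=81, B=110.9. -25/2·(1 − cos(π·0.7304)) = -20.7778 → s = 10.2222
radial distance = base radius + s = 50 + 10.2222 = 60.2222

60.2222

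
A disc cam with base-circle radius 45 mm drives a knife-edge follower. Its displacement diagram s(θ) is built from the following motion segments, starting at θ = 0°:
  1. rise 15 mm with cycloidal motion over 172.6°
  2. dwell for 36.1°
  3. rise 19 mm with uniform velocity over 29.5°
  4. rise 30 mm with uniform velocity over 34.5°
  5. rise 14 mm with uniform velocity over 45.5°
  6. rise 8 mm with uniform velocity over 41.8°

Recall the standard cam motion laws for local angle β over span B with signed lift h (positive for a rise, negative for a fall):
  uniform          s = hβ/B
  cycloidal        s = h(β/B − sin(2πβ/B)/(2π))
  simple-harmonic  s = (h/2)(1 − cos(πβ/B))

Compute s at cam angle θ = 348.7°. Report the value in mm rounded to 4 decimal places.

seg 1 [0°–172.6°] cycloidal, h=15: full span → s += 15 → s = 15.0000
seg 2 [172.6°–208.7°] dwell: s stays 15.0000
seg 3 [208.7°–238.2°] uniform, h=19: full span → s += 19 → s = 34.0000
seg 4 [238.2°–272.7°] uniform, h=30: full span → s += 30 → s = 64.0000
seg 5 [272.7°–318.2°] uniform, h=14: full span → s += 14 → s = 78.0000
seg 6 [318.2°–360°] uniform, h=8: θ=348.7° here. β=30.5, B=41.8. 8·30.5/41.8 = 5.8373 → s = 83.8373

83.8373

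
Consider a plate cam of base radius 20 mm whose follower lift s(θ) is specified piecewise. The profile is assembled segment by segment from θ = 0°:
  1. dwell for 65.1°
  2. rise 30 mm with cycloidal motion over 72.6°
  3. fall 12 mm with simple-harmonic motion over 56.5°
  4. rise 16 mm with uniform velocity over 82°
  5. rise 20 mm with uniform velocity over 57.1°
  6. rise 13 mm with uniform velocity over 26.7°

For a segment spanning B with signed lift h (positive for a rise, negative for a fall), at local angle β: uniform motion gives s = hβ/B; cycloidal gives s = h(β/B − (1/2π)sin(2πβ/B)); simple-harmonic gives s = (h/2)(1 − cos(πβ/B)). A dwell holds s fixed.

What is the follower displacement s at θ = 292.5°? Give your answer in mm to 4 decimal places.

seg 1 [0°–65.1°] dwell: s stays 0.0000
seg 2 [65.1°–137.7°] cycloidal, h=30: full span → s += 30 → s = 30.0000
seg 3 [137.7°–194.2°] simple-harmonic, h=-12: full span → s += -12 → s = 18.0000
seg 4 [194.2°–276.2°] uniform, h=16: full span → s += 16 → s = 34.0000
seg 5 [276.2°–333.3°] uniform, h=20: θ=292.5° here. β=16.3, B=57.1. 20·16.3/57.1 = 5.7093 → s = 39.7093

39.7093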